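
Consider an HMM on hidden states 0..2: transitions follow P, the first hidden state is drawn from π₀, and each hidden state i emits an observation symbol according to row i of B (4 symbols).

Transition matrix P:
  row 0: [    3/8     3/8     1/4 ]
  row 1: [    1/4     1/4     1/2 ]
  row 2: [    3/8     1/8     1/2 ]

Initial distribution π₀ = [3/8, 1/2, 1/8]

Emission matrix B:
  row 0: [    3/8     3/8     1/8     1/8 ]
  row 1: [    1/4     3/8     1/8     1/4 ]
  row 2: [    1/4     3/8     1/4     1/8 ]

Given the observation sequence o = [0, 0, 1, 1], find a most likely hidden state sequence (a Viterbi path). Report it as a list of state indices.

path = [1, 2, 2, 2]

t=0: δ = [1.406e-01, 1.250e-01, 3.125e-02]  (obs o_0=0)
t=1: δ = [1.978e-02, 1.318e-02, 1.562e-02]  ψ = [0, 0, 1]  (obs o_1=0)
t=2: δ = [2.781e-03, 2.781e-03, 2.930e-03]  ψ = [0, 0, 2]  (obs o_2=1)
t=3: δ = [4.120e-04, 3.911e-04, 5.493e-04]  ψ = [2, 0, 2]  (obs o_3=1)
backtrack: best end state = 2; path = [1, 2, 2, 2]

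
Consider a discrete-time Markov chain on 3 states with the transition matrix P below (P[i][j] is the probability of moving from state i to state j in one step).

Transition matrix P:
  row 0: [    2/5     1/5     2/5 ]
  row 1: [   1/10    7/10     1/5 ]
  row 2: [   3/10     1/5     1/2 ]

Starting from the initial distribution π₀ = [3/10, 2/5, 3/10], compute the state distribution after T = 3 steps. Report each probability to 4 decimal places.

π = [0.2445, 0.4000, 0.3555]

t=0: π = [0.3000, 0.4000, 0.3000]
t=1: π = [0.2500, 0.4000, 0.3500]
t=2: π = [0.2450, 0.4000, 0.3550]
t=3: π = [0.2445, 0.4000, 0.3555]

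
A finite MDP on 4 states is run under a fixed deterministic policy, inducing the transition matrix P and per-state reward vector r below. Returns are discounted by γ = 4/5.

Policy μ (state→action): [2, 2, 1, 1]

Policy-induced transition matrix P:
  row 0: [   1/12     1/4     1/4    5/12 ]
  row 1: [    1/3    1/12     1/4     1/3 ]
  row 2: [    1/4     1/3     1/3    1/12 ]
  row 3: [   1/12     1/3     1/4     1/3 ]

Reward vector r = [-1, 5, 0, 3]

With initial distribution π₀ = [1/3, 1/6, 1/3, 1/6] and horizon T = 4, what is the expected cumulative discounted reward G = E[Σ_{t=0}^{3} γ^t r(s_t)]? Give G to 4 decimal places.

G = 4.7796

t=0: π = [0.3333, 0.1667, 0.3333, 0.1667], E[r] = 1.0000, γ^t·E[r] = 1.000000, running G = 1.000000
t=1: π = [0.1806, 0.2639, 0.2778, 0.2778], E[r] = 1.9722, γ^t·E[r] = 1.577778, running G = 2.577778
t=2: π = [0.1956, 0.2523, 0.2731, 0.2789], E[r] = 1.9028, γ^t·E[r] = 1.217778, running G = 3.795556
t=3: π = [0.1919, 0.2540, 0.2728, 0.2813], E[r] = 1.9219, γ^t·E[r] = 0.984000, running G = 4.779556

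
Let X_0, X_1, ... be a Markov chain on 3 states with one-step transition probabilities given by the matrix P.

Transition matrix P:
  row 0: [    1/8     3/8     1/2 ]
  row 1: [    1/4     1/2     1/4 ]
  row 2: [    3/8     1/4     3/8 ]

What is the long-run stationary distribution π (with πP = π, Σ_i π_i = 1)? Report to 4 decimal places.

π = [0.2623, 0.3770, 0.3607]

Balance equations π_j = Σ_i π_i·P[i][j]:
  π_0 = 1/8·π_0 + 1/4·π_1 + 3/8·π_2
  π_1 = 3/8·π_0 + 1/2·π_1 + 1/4·π_2
  normalize: π_0 + π_1 + π_2 = 1
Solving the linear system gives exactly π = [16/61, 23/61, 22/61].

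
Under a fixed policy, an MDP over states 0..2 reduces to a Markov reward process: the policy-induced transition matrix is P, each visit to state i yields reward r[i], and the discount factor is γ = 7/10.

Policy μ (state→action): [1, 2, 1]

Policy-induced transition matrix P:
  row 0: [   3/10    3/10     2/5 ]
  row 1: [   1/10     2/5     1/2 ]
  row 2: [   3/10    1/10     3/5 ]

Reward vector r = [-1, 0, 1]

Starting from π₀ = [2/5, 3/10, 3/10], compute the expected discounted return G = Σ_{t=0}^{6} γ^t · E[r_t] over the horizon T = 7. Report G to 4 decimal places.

G = 0.4479

t=0: π = [0.4000, 0.3000, 0.3000], E[r] = -0.1000, γ^t·E[r] = -0.100000, running G = -0.100000
t=1: π = [0.2400, 0.2700, 0.4900], E[r] = 0.2500, γ^t·E[r] = 0.175000, running G = 0.075000
t=2: π = [0.2460, 0.2290, 0.5250], E[r] = 0.2790, γ^t·E[r] = 0.136710, running G = 0.211710
t=3: π = [0.2542, 0.2179, 0.5279], E[r] = 0.2737, γ^t·E[r] = 0.093879, running G = 0.305589
t=4: π = [0.2564, 0.2162, 0.5274], E[r] = 0.2710, γ^t·E[r] = 0.065055, running G = 0.370644
t=5: π = [0.2568, 0.2161, 0.5271], E[r] = 0.2703, γ^t·E[r] = 0.045436, running G = 0.416080
t=6: π = [0.2568, 0.2162, 0.5270], E[r] = 0.2703, γ^t·E[r] = 0.031796, running G = 0.447876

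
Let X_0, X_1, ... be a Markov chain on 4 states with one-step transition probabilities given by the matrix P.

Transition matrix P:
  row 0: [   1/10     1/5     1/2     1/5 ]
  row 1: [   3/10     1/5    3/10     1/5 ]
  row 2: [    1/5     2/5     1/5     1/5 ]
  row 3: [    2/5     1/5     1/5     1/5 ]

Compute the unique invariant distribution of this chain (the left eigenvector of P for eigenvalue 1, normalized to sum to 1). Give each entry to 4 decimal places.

Balance equations π_j = Σ_i π_i·P[i][j]:
  π_0 = 1/10·π_0 + 3/10·π_1 + 1/5·π_2 + 2/5·π_3
  π_1 = 1/5·π_0 + 1/5·π_1 + 2/5·π_2 + 1/5·π_3
  π_2 = 1/2·π_0 + 3/10·π_1 + 1/5·π_2 + 1/5·π_3
  normalize: π_0 + π_1 + π_2 + π_3 = 1
Solving the linear system gives exactly π = [81/335, 87/335, 20/67, 1/5].

π = [0.2418, 0.2597, 0.2985, 0.2000]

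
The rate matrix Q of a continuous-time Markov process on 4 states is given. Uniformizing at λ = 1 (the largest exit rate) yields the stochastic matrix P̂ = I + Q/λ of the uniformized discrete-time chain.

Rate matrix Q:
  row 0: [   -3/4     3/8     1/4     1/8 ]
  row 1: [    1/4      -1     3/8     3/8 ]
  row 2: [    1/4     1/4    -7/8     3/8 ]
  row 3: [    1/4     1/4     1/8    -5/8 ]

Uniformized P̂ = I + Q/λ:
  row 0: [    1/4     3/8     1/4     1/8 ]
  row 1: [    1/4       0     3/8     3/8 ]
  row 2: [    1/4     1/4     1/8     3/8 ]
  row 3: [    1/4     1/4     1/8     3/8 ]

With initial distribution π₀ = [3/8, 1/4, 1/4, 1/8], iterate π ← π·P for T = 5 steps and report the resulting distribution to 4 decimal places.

π = [0.2500, 0.2250, 0.2125, 0.3125]

t=0: π = [0.3750, 0.2500, 0.2500, 0.1250]
t=1: π = [0.2500, 0.2344, 0.2344, 0.2813]
t=2: π = [0.2500, 0.2227, 0.2148, 0.3125]
t=3: π = [0.2500, 0.2256, 0.2119, 0.3125]
t=4: π = [0.2500, 0.2249, 0.2126, 0.3125]
t=5: π = [0.2500, 0.2250, 0.2125, 0.3125]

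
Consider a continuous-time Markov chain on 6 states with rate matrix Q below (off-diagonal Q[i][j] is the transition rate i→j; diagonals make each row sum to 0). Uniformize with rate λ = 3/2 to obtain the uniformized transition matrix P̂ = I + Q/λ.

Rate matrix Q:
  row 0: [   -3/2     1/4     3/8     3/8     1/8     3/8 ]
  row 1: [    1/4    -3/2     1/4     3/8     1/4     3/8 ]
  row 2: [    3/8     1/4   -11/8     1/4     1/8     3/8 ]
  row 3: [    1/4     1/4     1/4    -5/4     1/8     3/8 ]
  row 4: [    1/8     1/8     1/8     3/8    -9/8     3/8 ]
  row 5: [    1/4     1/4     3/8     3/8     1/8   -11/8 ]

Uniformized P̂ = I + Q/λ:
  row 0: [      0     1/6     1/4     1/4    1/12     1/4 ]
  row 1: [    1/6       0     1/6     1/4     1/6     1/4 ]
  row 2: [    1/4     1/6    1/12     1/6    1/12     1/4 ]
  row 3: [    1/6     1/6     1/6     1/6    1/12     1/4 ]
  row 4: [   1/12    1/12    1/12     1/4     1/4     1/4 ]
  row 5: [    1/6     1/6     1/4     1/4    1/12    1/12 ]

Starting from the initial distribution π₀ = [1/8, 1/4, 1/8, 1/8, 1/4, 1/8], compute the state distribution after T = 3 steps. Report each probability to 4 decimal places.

t=0: π = [0.1250, 0.2500, 0.1250, 0.1250, 0.2500, 0.1250]
t=1: π = [0.1354, 0.1042, 0.1563, 0.2292, 0.1458, 0.2292]
t=2: π = [0.1450, 0.1372, 0.1719, 0.2179, 0.1163, 0.2118]
t=3: π = [0.1471, 0.1341, 0.1724, 0.2175, 0.1141, 0.2147]

π = [0.1471, 0.1341, 0.1724, 0.2175, 0.1141, 0.2147]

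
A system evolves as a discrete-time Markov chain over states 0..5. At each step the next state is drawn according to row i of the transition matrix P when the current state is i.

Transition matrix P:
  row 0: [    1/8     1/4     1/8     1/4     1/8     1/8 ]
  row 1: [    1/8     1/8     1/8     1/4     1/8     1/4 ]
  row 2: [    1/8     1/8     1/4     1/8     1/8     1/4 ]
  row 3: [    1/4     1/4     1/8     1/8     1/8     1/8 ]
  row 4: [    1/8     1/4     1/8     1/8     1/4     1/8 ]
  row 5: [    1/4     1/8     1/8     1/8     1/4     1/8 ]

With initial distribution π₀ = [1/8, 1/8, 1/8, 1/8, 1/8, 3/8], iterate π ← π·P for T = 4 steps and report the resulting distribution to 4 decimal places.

π = [0.1670, 0.1878, 0.1429, 0.1693, 0.1667, 0.1663]

t=0: π = [0.1250, 0.1250, 0.1250, 0.1250, 0.1250, 0.3750]
t=1: π = [0.1875, 0.1719, 0.1406, 0.1563, 0.1875, 0.1563]
t=2: π = [0.1641, 0.1914, 0.1426, 0.1699, 0.1680, 0.1641]
t=3: π = [0.1667, 0.1877, 0.1428, 0.1694, 0.1665, 0.1667]
t=4: π = [0.1670, 0.1878, 0.1429, 0.1693, 0.1667, 0.1663]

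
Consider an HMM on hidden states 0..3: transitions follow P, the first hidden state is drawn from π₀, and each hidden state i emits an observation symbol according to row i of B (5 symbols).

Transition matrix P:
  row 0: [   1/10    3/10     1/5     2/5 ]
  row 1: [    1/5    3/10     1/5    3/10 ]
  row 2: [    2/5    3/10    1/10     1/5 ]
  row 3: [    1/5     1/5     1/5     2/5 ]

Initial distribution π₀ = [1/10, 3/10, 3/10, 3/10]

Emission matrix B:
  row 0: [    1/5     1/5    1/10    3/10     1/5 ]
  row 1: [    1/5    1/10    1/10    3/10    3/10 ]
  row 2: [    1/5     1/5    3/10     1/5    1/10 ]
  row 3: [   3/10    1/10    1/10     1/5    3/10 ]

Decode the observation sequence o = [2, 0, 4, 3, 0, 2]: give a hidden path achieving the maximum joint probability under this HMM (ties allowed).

path = [2, 0, 3, 3, 3, 2]

t=0: δ = [1.000e-02, 3.000e-02, 9.000e-02, 3.000e-02]  (obs o_0=2)
t=1: δ = [7.200e-03, 5.400e-03, 1.800e-03, 5.400e-03]  ψ = [2, 2, 2, 2]  (obs o_1=0)
t=2: δ = [2.160e-04, 6.480e-04, 1.440e-04, 8.640e-04]  ψ = [1, 0, 0, 0]  (obs o_2=4)
t=3: δ = [5.184e-05, 5.832e-05, 3.456e-05, 6.912e-05]  ψ = [3, 1, 3, 3]  (obs o_3=3)
t=4: δ = [2.765e-06, 3.499e-06, 2.765e-06, 8.294e-06]  ψ = [2, 1, 3, 3]  (obs o_4=0)
t=5: δ = [1.659e-07, 1.659e-07, 4.977e-07, 3.318e-07]  ψ = [3, 3, 3, 3]  (obs o_5=2)
backtrack: best end state = 2; path = [2, 0, 3, 3, 3, 2]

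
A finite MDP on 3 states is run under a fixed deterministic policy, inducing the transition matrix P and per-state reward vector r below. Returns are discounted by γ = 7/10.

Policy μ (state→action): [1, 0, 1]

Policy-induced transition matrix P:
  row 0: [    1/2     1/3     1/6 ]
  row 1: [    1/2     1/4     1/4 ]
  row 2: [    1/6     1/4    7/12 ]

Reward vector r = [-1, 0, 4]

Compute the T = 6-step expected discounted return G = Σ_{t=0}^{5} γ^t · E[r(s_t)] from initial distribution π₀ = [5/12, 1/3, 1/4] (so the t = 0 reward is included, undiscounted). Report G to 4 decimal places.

t=0: π = [0.4167, 0.3333, 0.2500], E[r] = 0.5833, γ^t·E[r] = 0.583333, running G = 0.583333
t=1: π = [0.4167, 0.2847, 0.2986], E[r] = 0.7778, γ^t·E[r] = 0.544444, running G = 1.127778
t=2: π = [0.4005, 0.2847, 0.3148], E[r] = 0.8588, γ^t·E[r] = 0.420810, running G = 1.548588
t=3: π = [0.3951, 0.2834, 0.3216], E[r] = 0.8912, γ^t·E[r] = 0.305683, running G = 1.854271
t=4: π = [0.3928, 0.2829, 0.3243], E[r] = 0.9043, γ^t·E[r] = 0.217112, running G = 2.071383
t=5: π = [0.3919, 0.2827, 0.3254], E[r] = 0.9095, γ^t·E[r] = 0.152861, running G = 2.224244

G = 2.2242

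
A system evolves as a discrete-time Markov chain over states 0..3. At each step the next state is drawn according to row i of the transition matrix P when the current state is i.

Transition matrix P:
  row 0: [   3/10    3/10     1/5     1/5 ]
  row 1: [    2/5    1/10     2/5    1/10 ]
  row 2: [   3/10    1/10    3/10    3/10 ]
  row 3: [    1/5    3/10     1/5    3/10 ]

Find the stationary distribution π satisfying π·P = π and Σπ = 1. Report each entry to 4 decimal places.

π = [0.2976, 0.2054, 0.2679, 0.2292]

Balance equations π_j = Σ_i π_i·P[i][j]:
  π_0 = 3/10·π_0 + 2/5·π_1 + 3/10·π_2 + 1/5·π_3
  π_1 = 3/10·π_0 + 1/10·π_1 + 1/10·π_2 + 3/10·π_3
  π_2 = 1/5·π_0 + 2/5·π_1 + 3/10·π_2 + 1/5·π_3
  normalize: π_0 + π_1 + π_2 + π_3 = 1
Solving the linear system gives exactly π = [25/84, 23/112, 15/56, 11/48].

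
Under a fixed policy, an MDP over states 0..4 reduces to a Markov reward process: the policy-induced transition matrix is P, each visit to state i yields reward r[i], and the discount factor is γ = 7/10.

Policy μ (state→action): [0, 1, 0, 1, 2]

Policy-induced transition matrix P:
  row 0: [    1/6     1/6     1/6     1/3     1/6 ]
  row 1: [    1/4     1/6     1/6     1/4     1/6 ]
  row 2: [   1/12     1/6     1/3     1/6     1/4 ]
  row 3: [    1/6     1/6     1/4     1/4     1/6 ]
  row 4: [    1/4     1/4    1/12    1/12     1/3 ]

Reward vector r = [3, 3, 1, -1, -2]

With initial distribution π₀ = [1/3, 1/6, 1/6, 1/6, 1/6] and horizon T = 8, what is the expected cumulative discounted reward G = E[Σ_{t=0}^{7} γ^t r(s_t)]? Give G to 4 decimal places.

G = 2.5455

t=0: π = [0.3333, 0.1667, 0.1667, 0.1667, 0.1667], E[r] = 1.1667, γ^t·E[r] = 1.166667, running G = 1.166667
t=1: π = [0.1806, 0.1806, 0.1944, 0.2361, 0.2083], E[r] = 0.6250, γ^t·E[r] = 0.437500, running G = 1.604167
t=2: π = [0.1829, 0.1840, 0.2014, 0.2141, 0.2176], E[r] = 0.6528, γ^t·E[r] = 0.319861, running G = 1.924028
t=3: π = [0.1834, 0.1848, 0.1999, 0.2122, 0.2197], E[r] = 0.6528, γ^t·E[r] = 0.223903, running G = 2.147931
t=4: π = [0.1837, 0.1850, 0.1994, 0.2120, 0.2199], E[r] = 0.6535, γ^t·E[r] = 0.156915, running G = 2.304846
t=5: π = [0.1838, 0.1850, 0.1992, 0.2120, 0.2199], E[r] = 0.6537, γ^t·E[r] = 0.109866, running G = 2.414712
t=6: π = [0.1838, 0.1850, 0.1992, 0.2121, 0.2199], E[r] = 0.6537, γ^t·E[r] = 0.076909, running G = 2.491621
t=7: π = [0.1838, 0.1850, 0.1992, 0.2121, 0.2199], E[r] = 0.6537, γ^t·E[r] = 0.053836, running G = 2.545457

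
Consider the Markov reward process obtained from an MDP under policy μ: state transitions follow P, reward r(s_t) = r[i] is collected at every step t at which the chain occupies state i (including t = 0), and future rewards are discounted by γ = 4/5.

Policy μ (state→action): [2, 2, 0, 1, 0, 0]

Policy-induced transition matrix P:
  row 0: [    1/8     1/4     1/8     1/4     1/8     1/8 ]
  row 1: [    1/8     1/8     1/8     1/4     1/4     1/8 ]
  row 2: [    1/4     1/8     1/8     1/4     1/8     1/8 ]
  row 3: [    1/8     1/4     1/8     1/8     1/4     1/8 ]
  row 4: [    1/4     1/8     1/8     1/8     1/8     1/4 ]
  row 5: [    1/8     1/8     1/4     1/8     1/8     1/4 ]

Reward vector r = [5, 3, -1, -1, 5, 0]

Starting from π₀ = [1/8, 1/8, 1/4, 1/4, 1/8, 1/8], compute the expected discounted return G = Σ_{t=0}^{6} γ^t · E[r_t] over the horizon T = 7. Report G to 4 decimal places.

G = 6.6200

t=0: π = [0.1250, 0.1250, 0.2500, 0.2500, 0.1250, 0.1250], E[r] = 1.1250, γ^t·E[r] = 1.125000, running G = 1.125000
t=1: π = [0.1719, 0.1719, 0.1406, 0.1875, 0.1719, 0.1563], E[r] = 1.9063, γ^t·E[r] = 1.525000, running G = 2.650000
t=2: π = [0.1641, 0.1699, 0.1445, 0.1855, 0.1699, 0.1660], E[r] = 1.8496, γ^t·E[r] = 1.183750, running G = 3.833750
t=3: π = [0.1643, 0.1687, 0.1458, 0.1848, 0.1694, 0.1670], E[r] = 1.8442, γ^t·E[r] = 0.944250, running G = 4.778000
t=4: π = [0.1644, 0.1686, 0.1459, 0.1848, 0.1692, 0.1671], E[r] = 1.8431, γ^t·E[r] = 0.754950, running G = 5.532950
t=5: π = [0.1644, 0.1687, 0.1459, 0.1849, 0.1692, 0.1670], E[r] = 1.8431, γ^t·E[r] = 0.603935, running G = 6.136885
t=6: π = [0.1644, 0.1687, 0.1459, 0.1849, 0.1692, 0.1670], E[r] = 1.8431, γ^t·E[r] = 0.483155, running G = 6.620040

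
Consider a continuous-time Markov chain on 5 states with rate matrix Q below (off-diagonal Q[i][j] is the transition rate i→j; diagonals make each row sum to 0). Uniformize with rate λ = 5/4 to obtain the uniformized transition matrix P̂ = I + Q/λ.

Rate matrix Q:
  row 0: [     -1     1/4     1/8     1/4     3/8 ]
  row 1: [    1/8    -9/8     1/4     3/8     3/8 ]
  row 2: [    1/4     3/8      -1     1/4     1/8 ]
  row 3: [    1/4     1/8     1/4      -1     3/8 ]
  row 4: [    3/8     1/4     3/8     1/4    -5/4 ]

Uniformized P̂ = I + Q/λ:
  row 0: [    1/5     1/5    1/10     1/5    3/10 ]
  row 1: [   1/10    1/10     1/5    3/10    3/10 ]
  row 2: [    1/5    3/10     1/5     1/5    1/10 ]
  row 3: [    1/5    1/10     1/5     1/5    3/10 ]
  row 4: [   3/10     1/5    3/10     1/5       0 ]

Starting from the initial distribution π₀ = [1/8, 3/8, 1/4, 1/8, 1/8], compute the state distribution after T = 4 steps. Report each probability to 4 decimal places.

π = [0.2020, 0.1801, 0.1999, 0.2181, 0.2000]

t=0: π = [0.1250, 0.3750, 0.2500, 0.1250, 0.1250]
t=1: π = [0.1750, 0.1750, 0.2000, 0.2375, 0.2125]
t=2: π = [0.2038, 0.1788, 0.2038, 0.2175, 0.1963]
t=3: π = [0.2018, 0.1808, 0.1993, 0.2179, 0.2004]
t=4: π = [0.2020, 0.1801, 0.1999, 0.2181, 0.2000]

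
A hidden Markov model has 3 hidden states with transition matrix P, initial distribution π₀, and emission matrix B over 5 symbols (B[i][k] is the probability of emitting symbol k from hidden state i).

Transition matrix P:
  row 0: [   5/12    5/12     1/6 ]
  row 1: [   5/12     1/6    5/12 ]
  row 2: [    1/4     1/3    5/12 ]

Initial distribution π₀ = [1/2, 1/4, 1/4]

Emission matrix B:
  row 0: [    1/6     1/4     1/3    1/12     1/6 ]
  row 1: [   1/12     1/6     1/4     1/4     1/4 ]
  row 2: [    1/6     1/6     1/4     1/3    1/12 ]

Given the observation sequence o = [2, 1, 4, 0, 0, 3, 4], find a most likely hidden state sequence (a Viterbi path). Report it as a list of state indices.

path = [0, 0, 1, 2, 2, 2, 1]

t=0: δ = [1.667e-01, 6.250e-02, 6.250e-02]  (obs o_0=2)
t=1: δ = [1.736e-02, 1.157e-02, 4.630e-03]  ψ = [0, 0, 0]  (obs o_1=1)
t=2: δ = [1.206e-03, 1.808e-03, 4.019e-04]  ψ = [0, 0, 1]  (obs o_2=4)
t=3: δ = [1.256e-04, 4.186e-05, 1.256e-04]  ψ = [1, 0, 1]  (obs o_3=0)
t=4: δ = [8.721e-06, 4.361e-06, 8.721e-06]  ψ = [0, 0, 2]  (obs o_4=0)
t=5: δ = [3.028e-07, 9.085e-07, 1.211e-06]  ψ = [0, 0, 2]  (obs o_5=3)
t=6: δ = [6.309e-08, 1.009e-07, 4.206e-08]  ψ = [1, 2, 2]  (obs o_6=4)
backtrack: best end state = 1; path = [0, 0, 1, 2, 2, 2, 1]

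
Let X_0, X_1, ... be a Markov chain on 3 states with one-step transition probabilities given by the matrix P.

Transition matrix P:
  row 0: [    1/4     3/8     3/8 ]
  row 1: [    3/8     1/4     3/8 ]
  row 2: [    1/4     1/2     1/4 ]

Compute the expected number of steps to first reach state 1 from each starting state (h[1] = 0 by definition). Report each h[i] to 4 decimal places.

First-step conditioning: h[1] = 0; for i ≠ 1, h[i] = 1 + Σ_k P[i][k]·h[k].
  h[0] = 1 + 1/4·h[0] + 3/8·h[2]
  h[2] = 1 + 1/4·h[0] + 1/4·h[2]
Solving the 2×2 linear system over states ≠ 1 gives exactly h = [12/5, 0, 32/15] (h[1] = 0 is the target).

h = [2.4000, 0.0000, 2.1333]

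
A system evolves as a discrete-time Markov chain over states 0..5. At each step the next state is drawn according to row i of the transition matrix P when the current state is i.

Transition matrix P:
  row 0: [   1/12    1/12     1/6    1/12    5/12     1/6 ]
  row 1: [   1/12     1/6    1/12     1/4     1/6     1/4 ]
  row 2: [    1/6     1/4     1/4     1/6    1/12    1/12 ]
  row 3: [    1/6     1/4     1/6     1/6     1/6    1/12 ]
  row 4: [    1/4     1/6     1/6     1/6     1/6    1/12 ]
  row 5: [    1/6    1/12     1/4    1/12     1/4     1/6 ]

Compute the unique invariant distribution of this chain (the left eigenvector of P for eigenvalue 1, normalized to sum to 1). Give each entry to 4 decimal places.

π = [0.1563, 0.1702, 0.1787, 0.1565, 0.2022, 0.1361]

Balance equations π_j = Σ_i π_i·P[i][j]:
  π_0 = 1/12·π_0 + 1/12·π_1 + 1/6·π_2 + 1/6·π_3 + 1/4·π_4 + 1/6·π_5
  π_1 = 1/12·π_0 + 1/6·π_1 + 1/4·π_2 + 1/4·π_3 + 1/6·π_4 + 1/12·π_5
  π_2 = 1/6·π_0 + 1/12·π_1 + 1/4·π_2 + 1/6·π_3 + 1/6·π_4 + 1/4·π_5
  π_3 = 1/12·π_0 + 1/4·π_1 + 1/6·π_2 + 1/6·π_3 + 1/6·π_4 + 1/12·π_5
  π_4 = 5/12·π_0 + 1/6·π_1 + 1/12·π_2 + 1/6·π_3 + 1/6·π_4 + 1/4·π_5
  normalize: π_0 + π_1 + π_2 + π_3 + π_4 + π_5 = 1
Solving the linear system gives exactly π = [4241/27133, 4619/27133, 4849/27133, 4246/27133, 5486/27133, 3692/27133].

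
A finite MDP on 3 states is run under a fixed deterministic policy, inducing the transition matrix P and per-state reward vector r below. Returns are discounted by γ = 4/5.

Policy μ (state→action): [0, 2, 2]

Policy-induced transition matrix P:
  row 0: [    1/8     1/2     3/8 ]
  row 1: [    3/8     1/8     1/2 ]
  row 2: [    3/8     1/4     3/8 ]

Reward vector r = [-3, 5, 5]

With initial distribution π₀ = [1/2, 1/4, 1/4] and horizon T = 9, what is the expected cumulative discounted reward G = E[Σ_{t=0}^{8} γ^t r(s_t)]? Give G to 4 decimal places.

G = 9.9218

t=0: π = [0.5000, 0.2500, 0.2500], E[r] = 1.0000, γ^t·E[r] = 1.000000, running G = 1.000000
t=1: π = [0.2500, 0.3438, 0.4063], E[r] = 3.0000, γ^t·E[r] = 2.400000, running G = 3.400000
t=2: π = [0.3125, 0.2695, 0.4180], E[r] = 2.5000, γ^t·E[r] = 1.600000, running G = 5.000000
t=3: π = [0.2969, 0.2944, 0.4087], E[r] = 2.6250, γ^t·E[r] = 1.344000, running G = 6.344000
t=4: π = [0.3008, 0.2874, 0.4118], E[r] = 2.5938, γ^t·E[r] = 1.062400, running G = 7.406400
t=5: π = [0.2998, 0.2893, 0.4109], E[r] = 2.6016, γ^t·E[r] = 0.852480, running G = 8.258880
t=6: π = [0.3000, 0.2888, 0.4112], E[r] = 2.5996, γ^t·E[r] = 0.681472, running G = 8.940352
t=7: π = [0.3000, 0.2889, 0.4111], E[r] = 2.6001, γ^t·E[r] = 0.545280, running G = 9.485632
t=8: π = [0.3000, 0.2889, 0.4111], E[r] = 2.6000, γ^t·E[r] = 0.436204, running G = 9.921836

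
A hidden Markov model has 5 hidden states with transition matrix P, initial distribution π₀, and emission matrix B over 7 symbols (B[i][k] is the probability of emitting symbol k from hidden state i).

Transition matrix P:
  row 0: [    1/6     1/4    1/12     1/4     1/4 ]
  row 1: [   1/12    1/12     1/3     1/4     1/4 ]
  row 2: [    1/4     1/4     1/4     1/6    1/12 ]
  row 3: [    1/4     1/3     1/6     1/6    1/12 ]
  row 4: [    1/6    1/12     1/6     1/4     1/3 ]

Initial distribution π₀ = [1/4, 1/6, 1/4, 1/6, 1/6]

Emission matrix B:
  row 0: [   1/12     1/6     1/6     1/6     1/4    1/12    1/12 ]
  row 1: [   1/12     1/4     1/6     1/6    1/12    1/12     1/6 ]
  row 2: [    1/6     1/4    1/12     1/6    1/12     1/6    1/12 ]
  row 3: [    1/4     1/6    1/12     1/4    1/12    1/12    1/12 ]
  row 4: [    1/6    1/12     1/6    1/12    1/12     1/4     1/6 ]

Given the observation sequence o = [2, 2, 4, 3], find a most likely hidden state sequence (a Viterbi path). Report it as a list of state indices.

t=0: δ = [4.167e-02, 2.778e-02, 2.083e-02, 1.389e-02, 2.778e-02]  (obs o_0=2)
t=1: δ = [1.157e-03, 1.736e-03, 7.716e-04, 8.681e-04, 1.736e-03]  ψ = [0, 0, 1, 0, 0]  (obs o_1=2)
t=2: δ = [7.234e-05, 2.411e-05, 4.823e-05, 3.617e-05, 4.823e-05]  ψ = [4, 0, 1, 1, 4]  (obs o_2=4)
t=3: δ = [2.009e-06, 3.014e-06, 2.009e-06, 4.521e-06, 1.507e-06]  ψ = [0, 0, 2, 0, 0]  (obs o_3=3)
backtrack: best end state = 3; path = [0, 4, 0, 3]

path = [0, 4, 0, 3]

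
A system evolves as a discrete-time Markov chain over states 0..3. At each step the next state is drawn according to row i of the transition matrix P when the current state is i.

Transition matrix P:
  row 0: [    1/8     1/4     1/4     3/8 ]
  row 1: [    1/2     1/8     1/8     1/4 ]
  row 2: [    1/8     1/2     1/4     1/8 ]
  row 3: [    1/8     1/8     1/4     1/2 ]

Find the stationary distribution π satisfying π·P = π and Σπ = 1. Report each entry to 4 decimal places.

Balance equations π_j = Σ_i π_i·P[i][j]:
  π_0 = 1/8·π_0 + 1/2·π_1 + 1/8·π_2 + 1/8·π_3
  π_1 = 1/4·π_0 + 1/8·π_1 + 1/2·π_2 + 1/8·π_3
  π_2 = 1/4·π_0 + 1/8·π_1 + 1/4·π_2 + 1/4·π_3
  normalize: π_0 + π_1 + π_2 + π_3 = 1
Solving the linear system gives exactly π = [109/512, 15/64, 113/512, 85/256].

π = [0.2129, 0.2344, 0.2207, 0.3320]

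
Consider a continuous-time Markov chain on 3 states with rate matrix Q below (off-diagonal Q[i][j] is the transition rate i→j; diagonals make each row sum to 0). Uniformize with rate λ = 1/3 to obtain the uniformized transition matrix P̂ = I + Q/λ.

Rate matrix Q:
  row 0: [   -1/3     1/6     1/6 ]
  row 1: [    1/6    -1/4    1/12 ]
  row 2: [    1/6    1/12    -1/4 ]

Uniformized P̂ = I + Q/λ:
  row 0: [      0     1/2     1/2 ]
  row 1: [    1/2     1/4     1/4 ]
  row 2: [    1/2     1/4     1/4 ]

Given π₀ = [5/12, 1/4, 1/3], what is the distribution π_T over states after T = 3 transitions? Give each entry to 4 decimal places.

π = [0.3229, 0.3385, 0.3385]

t=0: π = [0.4167, 0.2500, 0.3333]
t=1: π = [0.2917, 0.3542, 0.3542]
t=2: π = [0.3542, 0.3229, 0.3229]
t=3: π = [0.3229, 0.3385, 0.3385]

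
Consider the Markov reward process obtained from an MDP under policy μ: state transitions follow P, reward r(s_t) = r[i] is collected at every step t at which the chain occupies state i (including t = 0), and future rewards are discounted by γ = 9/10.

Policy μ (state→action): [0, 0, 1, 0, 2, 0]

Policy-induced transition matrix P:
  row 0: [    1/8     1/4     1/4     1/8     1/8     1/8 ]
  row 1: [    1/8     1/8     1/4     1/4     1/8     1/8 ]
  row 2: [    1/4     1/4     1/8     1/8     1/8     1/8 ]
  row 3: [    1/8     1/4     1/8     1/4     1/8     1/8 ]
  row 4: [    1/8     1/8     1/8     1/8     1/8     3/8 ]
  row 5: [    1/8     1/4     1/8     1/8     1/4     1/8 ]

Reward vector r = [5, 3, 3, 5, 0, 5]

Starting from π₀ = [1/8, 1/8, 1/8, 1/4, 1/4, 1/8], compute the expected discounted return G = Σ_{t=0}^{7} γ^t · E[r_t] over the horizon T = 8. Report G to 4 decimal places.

t=0: π = [0.1250, 0.1250, 0.1250, 0.2500, 0.2500, 0.1250], E[r] = 3.2500, γ^t·E[r] = 3.250000, running G = 3.250000
t=1: π = [0.1406, 0.2031, 0.1563, 0.1719, 0.1406, 0.1875], E[r] = 3.5781, γ^t·E[r] = 3.220313, running G = 6.470313
t=2: π = [0.1445, 0.2070, 0.1680, 0.1719, 0.1484, 0.1602], E[r] = 3.5078, γ^t·E[r] = 2.841328, running G = 9.311641
t=3: π = [0.1460, 0.2056, 0.1689, 0.1724, 0.1450, 0.1621], E[r] = 3.5259, γ^t·E[r] = 2.570366, running G = 11.882006
t=4: π = [0.1461, 0.2062, 0.1689, 0.1722, 0.1453, 0.1613], E[r] = 3.5234, γ^t·E[r] = 2.311727, running G = 14.193734
t=5: π = [0.1461, 0.2061, 0.1690, 0.1723, 0.1452, 0.1613], E[r] = 3.5240, γ^t·E[r] = 2.080888, running G = 16.274622
t=6: π = [0.1461, 0.2061, 0.1690, 0.1723, 0.1452, 0.1613], E[r] = 3.5239, γ^t·E[r] = 1.872765, running G = 18.147386
t=7: π = [0.1461, 0.2061, 0.1690, 0.1723, 0.1452, 0.1613], E[r] = 3.5240, γ^t·E[r] = 1.685496, running G = 19.832882

G = 19.8329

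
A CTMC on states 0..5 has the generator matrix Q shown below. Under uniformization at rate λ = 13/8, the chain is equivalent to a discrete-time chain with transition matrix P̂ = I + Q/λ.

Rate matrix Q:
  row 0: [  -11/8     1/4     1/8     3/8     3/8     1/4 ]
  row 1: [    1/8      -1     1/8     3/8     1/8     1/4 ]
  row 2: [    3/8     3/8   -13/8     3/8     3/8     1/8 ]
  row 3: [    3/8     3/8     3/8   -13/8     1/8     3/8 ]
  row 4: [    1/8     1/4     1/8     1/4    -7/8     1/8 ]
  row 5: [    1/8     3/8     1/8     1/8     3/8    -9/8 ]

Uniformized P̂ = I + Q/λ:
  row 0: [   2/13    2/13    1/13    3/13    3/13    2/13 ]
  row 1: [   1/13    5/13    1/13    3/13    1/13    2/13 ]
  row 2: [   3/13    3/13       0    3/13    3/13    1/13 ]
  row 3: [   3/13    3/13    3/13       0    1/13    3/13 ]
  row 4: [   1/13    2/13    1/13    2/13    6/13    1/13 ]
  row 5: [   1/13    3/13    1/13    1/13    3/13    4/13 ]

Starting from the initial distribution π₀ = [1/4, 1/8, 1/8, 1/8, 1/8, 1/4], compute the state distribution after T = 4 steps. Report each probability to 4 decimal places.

t=0: π = [0.2500, 0.1250, 0.1250, 0.1250, 0.1250, 0.2500]
t=1: π = [0.1346, 0.2212, 0.0865, 0.1538, 0.2212, 0.1827]
t=2: π = [0.1243, 0.2374, 0.0939, 0.1501, 0.2241, 0.1701]
t=3: π = [0.1240, 0.2405, 0.0928, 0.1527, 0.2229, 0.1671]
t=4: π = [0.1242, 0.2411, 0.0933, 0.1527, 0.2217, 0.1670]

π = [0.1242, 0.2411, 0.0933, 0.1527, 0.2217, 0.1670]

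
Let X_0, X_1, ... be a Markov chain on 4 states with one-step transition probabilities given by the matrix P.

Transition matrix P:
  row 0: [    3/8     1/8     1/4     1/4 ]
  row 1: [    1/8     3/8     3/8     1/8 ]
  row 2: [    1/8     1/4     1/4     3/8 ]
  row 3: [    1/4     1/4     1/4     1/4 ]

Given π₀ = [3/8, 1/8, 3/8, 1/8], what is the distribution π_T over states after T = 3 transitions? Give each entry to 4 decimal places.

π = [0.2117, 0.2537, 0.2810, 0.2537]

t=0: π = [0.3750, 0.1250, 0.3750, 0.1250]
t=1: π = [0.2344, 0.2188, 0.2656, 0.2813]
t=2: π = [0.2188, 0.2480, 0.2773, 0.2559]
t=3: π = [0.2117, 0.2537, 0.2810, 0.2537]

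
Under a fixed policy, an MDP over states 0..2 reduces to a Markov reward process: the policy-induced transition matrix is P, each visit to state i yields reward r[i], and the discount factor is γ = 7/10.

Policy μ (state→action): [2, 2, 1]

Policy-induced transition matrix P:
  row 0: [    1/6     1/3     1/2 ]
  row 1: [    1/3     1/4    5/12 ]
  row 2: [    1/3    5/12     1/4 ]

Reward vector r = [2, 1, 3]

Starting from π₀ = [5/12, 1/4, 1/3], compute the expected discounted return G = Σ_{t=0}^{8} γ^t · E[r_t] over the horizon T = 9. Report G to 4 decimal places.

t=0: π = [0.4167, 0.2500, 0.3333], E[r] = 2.0833, γ^t·E[r] = 2.083333, running G = 2.083333
t=1: π = [0.2639, 0.3403, 0.3958], E[r] = 2.0556, γ^t·E[r] = 1.438889, running G = 3.522222
t=2: π = [0.2894, 0.3380, 0.3727], E[r] = 2.0347, γ^t·E[r] = 0.997014, running G = 4.519236
t=3: π = [0.2851, 0.3362, 0.3787], E[r] = 2.0424, γ^t·E[r] = 0.700556, running G = 5.219792
t=4: π = [0.2858, 0.3369, 0.3773], E[r] = 2.0404, γ^t·E[r] = 0.489911, running G = 5.709703
t=5: π = [0.2857, 0.3367, 0.3776], E[r] = 2.0409, γ^t·E[r] = 0.343013, running G = 6.052717
t=6: π = [0.2857, 0.3367, 0.3775], E[r] = 2.0408, γ^t·E[r] = 0.240098, running G = 6.292815
t=7: π = [0.2857, 0.3367, 0.3776], E[r] = 2.0408, γ^t·E[r] = 0.168070, running G = 6.460885
t=8: π = [0.2857, 0.3367, 0.3776], E[r] = 2.0408, γ^t·E[r] = 0.117649, running G = 6.578534

G = 6.5785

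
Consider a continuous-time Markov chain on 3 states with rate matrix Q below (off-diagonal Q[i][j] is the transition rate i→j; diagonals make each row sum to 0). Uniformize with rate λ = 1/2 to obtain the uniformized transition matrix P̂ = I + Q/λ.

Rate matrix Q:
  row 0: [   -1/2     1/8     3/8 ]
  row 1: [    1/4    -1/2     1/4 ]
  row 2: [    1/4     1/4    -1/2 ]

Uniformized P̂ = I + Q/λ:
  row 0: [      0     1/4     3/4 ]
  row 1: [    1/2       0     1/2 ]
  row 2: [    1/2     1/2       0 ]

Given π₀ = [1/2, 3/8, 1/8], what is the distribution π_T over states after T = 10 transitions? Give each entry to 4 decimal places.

π = [0.3335, 0.2787, 0.3878]

t=0: π = [0.5000, 0.3750, 0.1250]
t=1: π = [0.2500, 0.1875, 0.5625]
t=2: π = [0.3750, 0.3438, 0.2813]
t=3: π = [0.3125, 0.2344, 0.4531]
t=4: π = [0.3438, 0.3047, 0.3516]
t=5: π = [0.3281, 0.2617, 0.4102]
t=6: π = [0.3359, 0.2871, 0.3770]
t=7: π = [0.3320, 0.2725, 0.3955]
t=8: π = [0.3340, 0.2808, 0.3853]
t=9: π = [0.3330, 0.2761, 0.3909]
t=10: π = [0.3335, 0.2787, 0.3878]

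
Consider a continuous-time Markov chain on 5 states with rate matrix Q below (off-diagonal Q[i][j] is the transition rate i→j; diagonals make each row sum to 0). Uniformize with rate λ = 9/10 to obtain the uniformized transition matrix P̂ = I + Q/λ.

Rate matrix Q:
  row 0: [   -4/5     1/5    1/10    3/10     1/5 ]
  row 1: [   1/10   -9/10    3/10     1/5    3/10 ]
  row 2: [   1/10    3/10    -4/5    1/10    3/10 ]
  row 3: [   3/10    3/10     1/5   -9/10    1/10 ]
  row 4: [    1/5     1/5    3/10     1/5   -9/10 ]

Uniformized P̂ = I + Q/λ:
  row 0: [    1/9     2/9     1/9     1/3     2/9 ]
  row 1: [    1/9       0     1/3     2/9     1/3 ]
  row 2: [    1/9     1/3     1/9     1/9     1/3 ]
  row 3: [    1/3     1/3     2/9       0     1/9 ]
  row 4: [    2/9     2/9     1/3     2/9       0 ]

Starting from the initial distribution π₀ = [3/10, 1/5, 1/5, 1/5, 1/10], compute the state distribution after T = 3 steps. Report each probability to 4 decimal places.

t=0: π = [0.3000, 0.2000, 0.2000, 0.2000, 0.1000]
t=1: π = [0.1667, 0.2222, 0.2000, 0.1889, 0.2222]
t=2: π = [0.1778, 0.2160, 0.2309, 0.1765, 0.1988]
t=3: π = [0.1724, 0.2195, 0.2229, 0.1771, 0.2081]

π = [0.1724, 0.2195, 0.2229, 0.1771, 0.2081]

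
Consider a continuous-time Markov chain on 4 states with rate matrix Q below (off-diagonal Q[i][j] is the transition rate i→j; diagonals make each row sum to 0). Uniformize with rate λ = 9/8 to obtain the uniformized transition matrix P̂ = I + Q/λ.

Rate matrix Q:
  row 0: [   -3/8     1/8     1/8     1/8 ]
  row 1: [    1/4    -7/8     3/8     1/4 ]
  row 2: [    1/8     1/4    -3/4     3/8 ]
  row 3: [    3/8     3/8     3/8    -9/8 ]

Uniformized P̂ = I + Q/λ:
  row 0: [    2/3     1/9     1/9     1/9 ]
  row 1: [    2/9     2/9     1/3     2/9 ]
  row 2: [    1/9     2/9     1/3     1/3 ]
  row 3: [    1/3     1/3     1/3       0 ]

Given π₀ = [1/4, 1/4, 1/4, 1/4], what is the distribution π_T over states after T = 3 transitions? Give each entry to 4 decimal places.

π = [0.3724, 0.2023, 0.2538, 0.1715]

t=0: π = [0.2500, 0.2500, 0.2500, 0.2500]
t=1: π = [0.3333, 0.2222, 0.2778, 0.1667]
t=2: π = [0.3580, 0.2037, 0.2593, 0.1790]
t=3: π = [0.3724, 0.2023, 0.2538, 0.1715]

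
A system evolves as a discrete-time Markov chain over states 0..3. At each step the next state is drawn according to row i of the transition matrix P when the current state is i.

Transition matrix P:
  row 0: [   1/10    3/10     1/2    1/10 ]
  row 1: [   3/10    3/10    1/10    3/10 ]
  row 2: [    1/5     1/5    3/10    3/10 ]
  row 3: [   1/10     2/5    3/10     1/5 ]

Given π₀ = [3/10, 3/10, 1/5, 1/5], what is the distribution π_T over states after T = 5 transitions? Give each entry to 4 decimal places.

π = [0.1870, 0.2961, 0.2783, 0.2386]

t=0: π = [0.3000, 0.3000, 0.2000, 0.2000]
t=1: π = [0.1800, 0.3000, 0.3000, 0.2200]
t=2: π = [0.1900, 0.2920, 0.2760, 0.2420]
t=3: π = [0.1860, 0.2966, 0.2796, 0.2378]
t=4: π = [0.1873, 0.2958, 0.2779, 0.2390]
t=5: π = [0.1870, 0.2961, 0.2783, 0.2386]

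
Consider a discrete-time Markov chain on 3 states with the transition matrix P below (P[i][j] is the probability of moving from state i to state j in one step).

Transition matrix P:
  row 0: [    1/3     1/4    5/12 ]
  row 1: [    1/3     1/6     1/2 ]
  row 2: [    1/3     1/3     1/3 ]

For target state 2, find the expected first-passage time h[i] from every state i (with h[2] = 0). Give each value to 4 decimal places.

h = [2.2941, 2.1176, 0.0000]

First-step conditioning: h[2] = 0; for i ≠ 2, h[i] = 1 + Σ_k P[i][k]·h[k].
  h[0] = 1 + 1/3·h[0] + 1/4·h[1]
  h[1] = 1 + 1/3·h[0] + 1/6·h[1]
Solving the 2×2 linear system over states ≠ 2 gives exactly h = [39/17, 36/17, 0] (h[2] = 0 is the target).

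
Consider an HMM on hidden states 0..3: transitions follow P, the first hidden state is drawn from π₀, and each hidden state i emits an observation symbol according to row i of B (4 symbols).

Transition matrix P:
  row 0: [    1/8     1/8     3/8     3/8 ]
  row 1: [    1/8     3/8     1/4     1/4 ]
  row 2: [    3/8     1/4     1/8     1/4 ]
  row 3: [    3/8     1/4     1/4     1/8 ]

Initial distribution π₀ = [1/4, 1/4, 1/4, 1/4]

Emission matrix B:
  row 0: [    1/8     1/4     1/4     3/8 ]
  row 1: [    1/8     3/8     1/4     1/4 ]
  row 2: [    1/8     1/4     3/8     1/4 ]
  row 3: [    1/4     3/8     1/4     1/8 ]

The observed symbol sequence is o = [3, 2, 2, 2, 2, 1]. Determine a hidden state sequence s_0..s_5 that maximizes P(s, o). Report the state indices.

t=0: δ = [9.375e-02, 6.250e-02, 6.250e-02, 3.125e-02]  (obs o_0=3)
t=1: δ = [5.859e-03, 5.859e-03, 1.318e-02, 8.789e-03]  ψ = [2, 1, 0, 0]  (obs o_1=2)
t=2: δ = [1.236e-03, 8.240e-04, 8.240e-04, 8.240e-04]  ψ = [2, 2, 0, 2]  (obs o_2=2)
t=3: δ = [7.725e-05, 7.725e-05, 1.738e-04, 1.159e-04]  ψ = [2, 1, 0, 0]  (obs o_3=2)
t=4: δ = [1.629e-05, 1.086e-05, 1.086e-05, 1.086e-05]  ψ = [2, 2, 0, 2]  (obs o_4=2)
t=5: δ = [1.018e-06, 1.528e-06, 1.528e-06, 2.291e-06]  ψ = [2, 1, 0, 0]  (obs o_5=1)
backtrack: best end state = 3; path = [0, 2, 0, 2, 0, 3]

path = [0, 2, 0, 2, 0, 3]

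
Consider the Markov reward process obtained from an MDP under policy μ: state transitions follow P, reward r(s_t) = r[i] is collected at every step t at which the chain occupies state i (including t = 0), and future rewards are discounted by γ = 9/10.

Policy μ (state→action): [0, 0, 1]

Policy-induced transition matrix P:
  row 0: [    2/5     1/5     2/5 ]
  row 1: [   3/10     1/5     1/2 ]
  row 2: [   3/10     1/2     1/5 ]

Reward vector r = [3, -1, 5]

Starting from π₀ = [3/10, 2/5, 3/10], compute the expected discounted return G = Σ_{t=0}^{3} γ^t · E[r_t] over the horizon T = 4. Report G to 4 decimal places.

t=0: π = [0.3000, 0.4000, 0.3000], E[r] = 2.0000, γ^t·E[r] = 2.000000, running G = 2.000000
t=1: π = [0.3300, 0.2900, 0.3800], E[r] = 2.6000, γ^t·E[r] = 2.340000, running G = 4.340000
t=2: π = [0.3330, 0.3140, 0.3530], E[r] = 2.4500, γ^t·E[r] = 1.984500, running G = 6.324500
t=3: π = [0.3333, 0.3059, 0.3608], E[r] = 2.4980, γ^t·E[r] = 1.821042, running G = 8.145542

G = 8.1455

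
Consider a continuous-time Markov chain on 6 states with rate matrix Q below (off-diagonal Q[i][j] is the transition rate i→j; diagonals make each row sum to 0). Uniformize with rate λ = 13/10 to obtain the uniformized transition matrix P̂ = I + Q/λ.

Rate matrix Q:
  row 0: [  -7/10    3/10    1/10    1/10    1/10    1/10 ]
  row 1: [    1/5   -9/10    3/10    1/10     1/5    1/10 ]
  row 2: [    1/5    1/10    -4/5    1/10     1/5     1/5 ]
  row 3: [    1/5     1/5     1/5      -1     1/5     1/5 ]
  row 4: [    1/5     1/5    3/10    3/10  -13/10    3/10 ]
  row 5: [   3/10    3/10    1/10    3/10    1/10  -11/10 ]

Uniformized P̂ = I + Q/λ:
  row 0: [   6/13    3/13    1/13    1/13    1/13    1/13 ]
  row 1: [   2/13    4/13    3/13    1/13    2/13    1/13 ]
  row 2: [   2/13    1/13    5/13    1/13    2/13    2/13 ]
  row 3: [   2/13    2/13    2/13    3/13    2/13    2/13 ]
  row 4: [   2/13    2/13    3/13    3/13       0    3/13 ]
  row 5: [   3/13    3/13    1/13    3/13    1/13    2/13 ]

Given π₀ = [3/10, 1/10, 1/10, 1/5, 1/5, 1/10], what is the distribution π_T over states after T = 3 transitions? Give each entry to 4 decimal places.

t=0: π = [0.3000, 0.1000, 0.1000, 0.2000, 0.2000, 0.1000]
t=1: π = [0.2538, 0.1923, 0.1692, 0.1538, 0.0923, 0.1385]
t=2: π = [0.2426, 0.2006, 0.1846, 0.1361, 0.1095, 0.1266]
t=3: π = [0.2382, 0.1989, 0.1919, 0.1342, 0.1086, 0.1282]

π = [0.2382, 0.1989, 0.1919, 0.1342, 0.1086, 0.1282]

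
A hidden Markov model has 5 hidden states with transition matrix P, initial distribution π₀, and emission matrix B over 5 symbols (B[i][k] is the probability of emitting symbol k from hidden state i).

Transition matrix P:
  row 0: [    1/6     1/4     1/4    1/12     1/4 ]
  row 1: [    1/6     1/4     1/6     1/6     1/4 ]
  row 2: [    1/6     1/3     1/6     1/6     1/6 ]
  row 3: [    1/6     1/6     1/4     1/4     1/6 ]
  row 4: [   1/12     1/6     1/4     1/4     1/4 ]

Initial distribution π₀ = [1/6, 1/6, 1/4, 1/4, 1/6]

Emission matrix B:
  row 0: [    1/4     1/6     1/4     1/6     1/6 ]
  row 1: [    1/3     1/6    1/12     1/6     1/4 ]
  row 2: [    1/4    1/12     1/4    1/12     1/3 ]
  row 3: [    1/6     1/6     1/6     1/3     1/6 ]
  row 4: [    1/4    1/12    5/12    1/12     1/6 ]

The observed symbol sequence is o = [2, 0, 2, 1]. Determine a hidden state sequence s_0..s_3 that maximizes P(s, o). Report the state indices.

t=0: δ = [4.167e-02, 1.389e-02, 6.250e-02, 4.167e-02, 6.944e-02]  (obs o_0=2)
t=1: δ = [2.604e-03, 6.944e-03, 4.340e-03, 2.894e-03, 4.340e-03]  ψ = [2, 2, 4, 4, 4]  (obs o_1=0)
t=2: δ = [2.894e-04, 1.447e-04, 2.894e-04, 1.929e-04, 7.234e-04]  ψ = [1, 1, 1, 1, 1]  (obs o_2=2)
t=3: δ = [1.005e-05, 2.009e-05, 1.507e-05, 3.014e-05, 1.507e-05]  ψ = [4, 4, 4, 4, 4]  (obs o_3=1)
backtrack: best end state = 3; path = [2, 1, 4, 3]

path = [2, 1, 4, 3]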